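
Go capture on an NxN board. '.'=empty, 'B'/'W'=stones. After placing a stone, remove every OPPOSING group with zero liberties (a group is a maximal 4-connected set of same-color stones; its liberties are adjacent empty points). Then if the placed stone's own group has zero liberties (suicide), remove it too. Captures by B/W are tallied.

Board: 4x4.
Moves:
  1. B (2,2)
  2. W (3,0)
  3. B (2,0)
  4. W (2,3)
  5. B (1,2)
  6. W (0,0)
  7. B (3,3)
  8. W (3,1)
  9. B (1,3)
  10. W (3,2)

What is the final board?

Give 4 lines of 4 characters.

Answer: W...
..BB
B.B.
WWWB

Derivation:
Move 1: B@(2,2) -> caps B=0 W=0
Move 2: W@(3,0) -> caps B=0 W=0
Move 3: B@(2,0) -> caps B=0 W=0
Move 4: W@(2,3) -> caps B=0 W=0
Move 5: B@(1,2) -> caps B=0 W=0
Move 6: W@(0,0) -> caps B=0 W=0
Move 7: B@(3,3) -> caps B=0 W=0
Move 8: W@(3,1) -> caps B=0 W=0
Move 9: B@(1,3) -> caps B=1 W=0
Move 10: W@(3,2) -> caps B=1 W=0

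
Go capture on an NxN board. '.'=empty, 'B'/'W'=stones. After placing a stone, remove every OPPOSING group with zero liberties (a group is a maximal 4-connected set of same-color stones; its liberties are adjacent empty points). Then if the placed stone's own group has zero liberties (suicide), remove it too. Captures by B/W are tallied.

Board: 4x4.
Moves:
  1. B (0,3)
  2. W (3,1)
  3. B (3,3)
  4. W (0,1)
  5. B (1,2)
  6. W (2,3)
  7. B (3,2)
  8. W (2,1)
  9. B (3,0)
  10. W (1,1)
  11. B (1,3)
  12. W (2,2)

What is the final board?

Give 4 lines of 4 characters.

Move 1: B@(0,3) -> caps B=0 W=0
Move 2: W@(3,1) -> caps B=0 W=0
Move 3: B@(3,3) -> caps B=0 W=0
Move 4: W@(0,1) -> caps B=0 W=0
Move 5: B@(1,2) -> caps B=0 W=0
Move 6: W@(2,3) -> caps B=0 W=0
Move 7: B@(3,2) -> caps B=0 W=0
Move 8: W@(2,1) -> caps B=0 W=0
Move 9: B@(3,0) -> caps B=0 W=0
Move 10: W@(1,1) -> caps B=0 W=0
Move 11: B@(1,3) -> caps B=0 W=0
Move 12: W@(2,2) -> caps B=0 W=2

Answer: .W.B
.WBB
.WWW
BW..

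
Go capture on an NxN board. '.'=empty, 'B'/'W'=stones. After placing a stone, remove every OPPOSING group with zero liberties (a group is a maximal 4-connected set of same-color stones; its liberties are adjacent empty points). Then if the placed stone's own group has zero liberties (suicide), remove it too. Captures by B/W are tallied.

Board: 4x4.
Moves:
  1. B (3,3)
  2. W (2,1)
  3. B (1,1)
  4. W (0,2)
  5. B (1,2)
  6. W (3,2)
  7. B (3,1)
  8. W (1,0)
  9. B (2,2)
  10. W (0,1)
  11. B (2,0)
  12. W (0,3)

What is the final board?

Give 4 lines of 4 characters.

Move 1: B@(3,3) -> caps B=0 W=0
Move 2: W@(2,1) -> caps B=0 W=0
Move 3: B@(1,1) -> caps B=0 W=0
Move 4: W@(0,2) -> caps B=0 W=0
Move 5: B@(1,2) -> caps B=0 W=0
Move 6: W@(3,2) -> caps B=0 W=0
Move 7: B@(3,1) -> caps B=0 W=0
Move 8: W@(1,0) -> caps B=0 W=0
Move 9: B@(2,2) -> caps B=1 W=0
Move 10: W@(0,1) -> caps B=1 W=0
Move 11: B@(2,0) -> caps B=2 W=0
Move 12: W@(0,3) -> caps B=2 W=0

Answer: .WWW
WBB.
B.B.
.B.B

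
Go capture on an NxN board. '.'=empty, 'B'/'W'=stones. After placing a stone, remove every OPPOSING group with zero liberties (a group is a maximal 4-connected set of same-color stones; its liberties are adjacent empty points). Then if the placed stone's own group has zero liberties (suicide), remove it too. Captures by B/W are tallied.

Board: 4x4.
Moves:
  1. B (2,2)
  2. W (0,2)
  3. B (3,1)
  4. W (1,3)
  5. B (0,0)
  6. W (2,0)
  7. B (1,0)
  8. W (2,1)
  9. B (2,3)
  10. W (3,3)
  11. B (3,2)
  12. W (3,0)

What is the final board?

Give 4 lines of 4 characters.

Answer: B.W.
B..W
WWBB
WBB.

Derivation:
Move 1: B@(2,2) -> caps B=0 W=0
Move 2: W@(0,2) -> caps B=0 W=0
Move 3: B@(3,1) -> caps B=0 W=0
Move 4: W@(1,3) -> caps B=0 W=0
Move 5: B@(0,0) -> caps B=0 W=0
Move 6: W@(2,0) -> caps B=0 W=0
Move 7: B@(1,0) -> caps B=0 W=0
Move 8: W@(2,1) -> caps B=0 W=0
Move 9: B@(2,3) -> caps B=0 W=0
Move 10: W@(3,3) -> caps B=0 W=0
Move 11: B@(3,2) -> caps B=1 W=0
Move 12: W@(3,0) -> caps B=1 W=0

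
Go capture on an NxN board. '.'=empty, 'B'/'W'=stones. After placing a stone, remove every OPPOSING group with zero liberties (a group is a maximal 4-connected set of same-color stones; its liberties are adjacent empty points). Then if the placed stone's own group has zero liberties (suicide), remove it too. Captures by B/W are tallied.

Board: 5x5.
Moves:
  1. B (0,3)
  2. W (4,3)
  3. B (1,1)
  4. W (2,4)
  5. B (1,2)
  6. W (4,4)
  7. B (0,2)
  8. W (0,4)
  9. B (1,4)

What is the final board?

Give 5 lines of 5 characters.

Answer: ..BB.
.BB.B
....W
.....
...WW

Derivation:
Move 1: B@(0,3) -> caps B=0 W=0
Move 2: W@(4,3) -> caps B=0 W=0
Move 3: B@(1,1) -> caps B=0 W=0
Move 4: W@(2,4) -> caps B=0 W=0
Move 5: B@(1,2) -> caps B=0 W=0
Move 6: W@(4,4) -> caps B=0 W=0
Move 7: B@(0,2) -> caps B=0 W=0
Move 8: W@(0,4) -> caps B=0 W=0
Move 9: B@(1,4) -> caps B=1 W=0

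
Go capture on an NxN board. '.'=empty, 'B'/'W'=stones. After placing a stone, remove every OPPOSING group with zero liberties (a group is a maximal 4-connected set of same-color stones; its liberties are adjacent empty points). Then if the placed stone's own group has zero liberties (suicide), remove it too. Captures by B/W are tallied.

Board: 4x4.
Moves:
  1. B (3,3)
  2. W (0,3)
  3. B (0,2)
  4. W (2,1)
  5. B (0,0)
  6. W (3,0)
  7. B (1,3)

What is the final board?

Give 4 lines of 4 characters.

Answer: B.B.
...B
.W..
W..B

Derivation:
Move 1: B@(3,3) -> caps B=0 W=0
Move 2: W@(0,3) -> caps B=0 W=0
Move 3: B@(0,2) -> caps B=0 W=0
Move 4: W@(2,1) -> caps B=0 W=0
Move 5: B@(0,0) -> caps B=0 W=0
Move 6: W@(3,0) -> caps B=0 W=0
Move 7: B@(1,3) -> caps B=1 W=0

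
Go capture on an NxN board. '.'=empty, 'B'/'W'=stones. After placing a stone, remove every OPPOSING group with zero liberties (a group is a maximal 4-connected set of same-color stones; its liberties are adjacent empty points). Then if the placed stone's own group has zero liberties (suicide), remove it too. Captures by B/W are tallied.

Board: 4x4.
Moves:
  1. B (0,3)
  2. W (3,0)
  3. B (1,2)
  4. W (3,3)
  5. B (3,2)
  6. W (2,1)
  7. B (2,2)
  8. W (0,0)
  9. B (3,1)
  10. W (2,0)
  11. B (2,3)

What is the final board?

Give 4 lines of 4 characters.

Move 1: B@(0,3) -> caps B=0 W=0
Move 2: W@(3,0) -> caps B=0 W=0
Move 3: B@(1,2) -> caps B=0 W=0
Move 4: W@(3,3) -> caps B=0 W=0
Move 5: B@(3,2) -> caps B=0 W=0
Move 6: W@(2,1) -> caps B=0 W=0
Move 7: B@(2,2) -> caps B=0 W=0
Move 8: W@(0,0) -> caps B=0 W=0
Move 9: B@(3,1) -> caps B=0 W=0
Move 10: W@(2,0) -> caps B=0 W=0
Move 11: B@(2,3) -> caps B=1 W=0

Answer: W..B
..B.
WWBB
WBB.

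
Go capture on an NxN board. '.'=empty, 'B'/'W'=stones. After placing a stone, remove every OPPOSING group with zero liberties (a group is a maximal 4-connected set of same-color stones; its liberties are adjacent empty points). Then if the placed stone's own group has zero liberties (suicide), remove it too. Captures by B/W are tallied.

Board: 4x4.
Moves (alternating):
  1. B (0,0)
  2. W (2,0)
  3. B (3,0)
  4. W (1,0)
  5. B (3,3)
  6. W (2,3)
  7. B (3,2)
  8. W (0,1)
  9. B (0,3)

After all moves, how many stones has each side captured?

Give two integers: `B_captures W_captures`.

Answer: 0 1

Derivation:
Move 1: B@(0,0) -> caps B=0 W=0
Move 2: W@(2,0) -> caps B=0 W=0
Move 3: B@(3,0) -> caps B=0 W=0
Move 4: W@(1,0) -> caps B=0 W=0
Move 5: B@(3,3) -> caps B=0 W=0
Move 6: W@(2,3) -> caps B=0 W=0
Move 7: B@(3,2) -> caps B=0 W=0
Move 8: W@(0,1) -> caps B=0 W=1
Move 9: B@(0,3) -> caps B=0 W=1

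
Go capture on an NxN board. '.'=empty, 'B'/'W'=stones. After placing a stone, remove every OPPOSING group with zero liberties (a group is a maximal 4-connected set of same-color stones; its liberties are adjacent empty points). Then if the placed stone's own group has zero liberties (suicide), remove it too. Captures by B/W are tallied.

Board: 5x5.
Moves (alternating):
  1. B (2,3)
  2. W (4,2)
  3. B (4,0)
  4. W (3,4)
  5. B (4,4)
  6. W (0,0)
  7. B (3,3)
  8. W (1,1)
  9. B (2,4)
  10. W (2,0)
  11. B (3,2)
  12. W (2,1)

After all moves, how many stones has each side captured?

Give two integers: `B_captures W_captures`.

Move 1: B@(2,3) -> caps B=0 W=0
Move 2: W@(4,2) -> caps B=0 W=0
Move 3: B@(4,0) -> caps B=0 W=0
Move 4: W@(3,4) -> caps B=0 W=0
Move 5: B@(4,4) -> caps B=0 W=0
Move 6: W@(0,0) -> caps B=0 W=0
Move 7: B@(3,3) -> caps B=0 W=0
Move 8: W@(1,1) -> caps B=0 W=0
Move 9: B@(2,4) -> caps B=1 W=0
Move 10: W@(2,0) -> caps B=1 W=0
Move 11: B@(3,2) -> caps B=1 W=0
Move 12: W@(2,1) -> caps B=1 W=0

Answer: 1 0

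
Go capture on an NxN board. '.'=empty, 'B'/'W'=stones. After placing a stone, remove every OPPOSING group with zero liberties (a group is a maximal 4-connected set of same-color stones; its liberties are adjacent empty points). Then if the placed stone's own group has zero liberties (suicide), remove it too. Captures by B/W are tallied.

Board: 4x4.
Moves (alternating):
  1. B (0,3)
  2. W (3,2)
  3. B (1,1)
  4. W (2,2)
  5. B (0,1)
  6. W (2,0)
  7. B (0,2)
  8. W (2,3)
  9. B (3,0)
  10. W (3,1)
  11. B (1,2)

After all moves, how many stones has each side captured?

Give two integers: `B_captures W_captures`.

Answer: 0 1

Derivation:
Move 1: B@(0,3) -> caps B=0 W=0
Move 2: W@(3,2) -> caps B=0 W=0
Move 3: B@(1,1) -> caps B=0 W=0
Move 4: W@(2,2) -> caps B=0 W=0
Move 5: B@(0,1) -> caps B=0 W=0
Move 6: W@(2,0) -> caps B=0 W=0
Move 7: B@(0,2) -> caps B=0 W=0
Move 8: W@(2,3) -> caps B=0 W=0
Move 9: B@(3,0) -> caps B=0 W=0
Move 10: W@(3,1) -> caps B=0 W=1
Move 11: B@(1,2) -> caps B=0 W=1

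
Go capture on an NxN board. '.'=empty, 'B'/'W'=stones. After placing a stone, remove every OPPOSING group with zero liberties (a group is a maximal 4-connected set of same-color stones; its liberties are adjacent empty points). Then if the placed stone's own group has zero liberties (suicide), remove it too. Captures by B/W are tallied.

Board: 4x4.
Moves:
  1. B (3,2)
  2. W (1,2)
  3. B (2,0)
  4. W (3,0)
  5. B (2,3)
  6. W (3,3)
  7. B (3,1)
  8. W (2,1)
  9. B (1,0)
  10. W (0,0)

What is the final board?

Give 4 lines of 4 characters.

Move 1: B@(3,2) -> caps B=0 W=0
Move 2: W@(1,2) -> caps B=0 W=0
Move 3: B@(2,0) -> caps B=0 W=0
Move 4: W@(3,0) -> caps B=0 W=0
Move 5: B@(2,3) -> caps B=0 W=0
Move 6: W@(3,3) -> caps B=0 W=0
Move 7: B@(3,1) -> caps B=1 W=0
Move 8: W@(2,1) -> caps B=1 W=0
Move 9: B@(1,0) -> caps B=1 W=0
Move 10: W@(0,0) -> caps B=1 W=0

Answer: W...
B.W.
BW.B
.BB.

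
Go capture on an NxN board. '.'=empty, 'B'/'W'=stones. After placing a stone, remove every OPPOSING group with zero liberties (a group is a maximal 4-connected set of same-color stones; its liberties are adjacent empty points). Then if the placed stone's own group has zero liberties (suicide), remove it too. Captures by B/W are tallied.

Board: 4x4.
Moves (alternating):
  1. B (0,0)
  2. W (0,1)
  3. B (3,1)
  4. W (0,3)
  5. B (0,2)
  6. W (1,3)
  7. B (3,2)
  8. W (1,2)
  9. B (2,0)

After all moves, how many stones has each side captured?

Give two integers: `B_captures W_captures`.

Move 1: B@(0,0) -> caps B=0 W=0
Move 2: W@(0,1) -> caps B=0 W=0
Move 3: B@(3,1) -> caps B=0 W=0
Move 4: W@(0,3) -> caps B=0 W=0
Move 5: B@(0,2) -> caps B=0 W=0
Move 6: W@(1,3) -> caps B=0 W=0
Move 7: B@(3,2) -> caps B=0 W=0
Move 8: W@(1,2) -> caps B=0 W=1
Move 9: B@(2,0) -> caps B=0 W=1

Answer: 0 1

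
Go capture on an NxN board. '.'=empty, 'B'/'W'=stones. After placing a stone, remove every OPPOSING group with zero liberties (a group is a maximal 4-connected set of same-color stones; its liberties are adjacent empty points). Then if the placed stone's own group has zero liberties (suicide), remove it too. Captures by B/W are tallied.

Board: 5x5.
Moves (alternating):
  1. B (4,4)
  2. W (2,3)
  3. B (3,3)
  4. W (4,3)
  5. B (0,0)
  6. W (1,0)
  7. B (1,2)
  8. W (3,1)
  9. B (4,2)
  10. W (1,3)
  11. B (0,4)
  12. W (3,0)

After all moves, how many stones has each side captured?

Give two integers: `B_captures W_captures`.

Move 1: B@(4,4) -> caps B=0 W=0
Move 2: W@(2,3) -> caps B=0 W=0
Move 3: B@(3,3) -> caps B=0 W=0
Move 4: W@(4,3) -> caps B=0 W=0
Move 5: B@(0,0) -> caps B=0 W=0
Move 6: W@(1,0) -> caps B=0 W=0
Move 7: B@(1,2) -> caps B=0 W=0
Move 8: W@(3,1) -> caps B=0 W=0
Move 9: B@(4,2) -> caps B=1 W=0
Move 10: W@(1,3) -> caps B=1 W=0
Move 11: B@(0,4) -> caps B=1 W=0
Move 12: W@(3,0) -> caps B=1 W=0

Answer: 1 0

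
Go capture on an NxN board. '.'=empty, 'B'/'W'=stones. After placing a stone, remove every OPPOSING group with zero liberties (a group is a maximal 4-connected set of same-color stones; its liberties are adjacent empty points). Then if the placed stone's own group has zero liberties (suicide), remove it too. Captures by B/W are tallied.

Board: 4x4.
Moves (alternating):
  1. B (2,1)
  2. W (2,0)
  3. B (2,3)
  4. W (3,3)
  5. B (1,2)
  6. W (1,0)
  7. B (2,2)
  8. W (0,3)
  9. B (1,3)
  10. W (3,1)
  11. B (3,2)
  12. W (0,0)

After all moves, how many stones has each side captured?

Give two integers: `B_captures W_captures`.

Move 1: B@(2,1) -> caps B=0 W=0
Move 2: W@(2,0) -> caps B=0 W=0
Move 3: B@(2,3) -> caps B=0 W=0
Move 4: W@(3,3) -> caps B=0 W=0
Move 5: B@(1,2) -> caps B=0 W=0
Move 6: W@(1,0) -> caps B=0 W=0
Move 7: B@(2,2) -> caps B=0 W=0
Move 8: W@(0,3) -> caps B=0 W=0
Move 9: B@(1,3) -> caps B=0 W=0
Move 10: W@(3,1) -> caps B=0 W=0
Move 11: B@(3,2) -> caps B=1 W=0
Move 12: W@(0,0) -> caps B=1 W=0

Answer: 1 0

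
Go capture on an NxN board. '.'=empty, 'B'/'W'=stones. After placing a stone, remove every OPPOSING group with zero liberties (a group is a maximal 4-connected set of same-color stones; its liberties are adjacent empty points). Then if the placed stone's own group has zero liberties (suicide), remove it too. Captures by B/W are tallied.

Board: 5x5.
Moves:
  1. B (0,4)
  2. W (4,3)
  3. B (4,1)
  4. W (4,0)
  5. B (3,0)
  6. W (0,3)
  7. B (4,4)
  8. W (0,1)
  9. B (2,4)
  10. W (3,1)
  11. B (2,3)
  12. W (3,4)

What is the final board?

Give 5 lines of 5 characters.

Move 1: B@(0,4) -> caps B=0 W=0
Move 2: W@(4,3) -> caps B=0 W=0
Move 3: B@(4,1) -> caps B=0 W=0
Move 4: W@(4,0) -> caps B=0 W=0
Move 5: B@(3,0) -> caps B=1 W=0
Move 6: W@(0,3) -> caps B=1 W=0
Move 7: B@(4,4) -> caps B=1 W=0
Move 8: W@(0,1) -> caps B=1 W=0
Move 9: B@(2,4) -> caps B=1 W=0
Move 10: W@(3,1) -> caps B=1 W=0
Move 11: B@(2,3) -> caps B=1 W=0
Move 12: W@(3,4) -> caps B=1 W=1

Answer: .W.WB
.....
...BB
BW..W
.B.W.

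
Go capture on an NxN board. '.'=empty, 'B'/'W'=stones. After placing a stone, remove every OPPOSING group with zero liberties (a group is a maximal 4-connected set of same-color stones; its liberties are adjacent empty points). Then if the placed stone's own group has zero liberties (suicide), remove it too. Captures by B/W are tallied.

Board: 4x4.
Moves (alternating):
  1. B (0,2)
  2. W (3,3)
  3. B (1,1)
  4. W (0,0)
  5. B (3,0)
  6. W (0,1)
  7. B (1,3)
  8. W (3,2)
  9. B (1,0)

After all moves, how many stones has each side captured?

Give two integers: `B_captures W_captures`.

Answer: 2 0

Derivation:
Move 1: B@(0,2) -> caps B=0 W=0
Move 2: W@(3,3) -> caps B=0 W=0
Move 3: B@(1,1) -> caps B=0 W=0
Move 4: W@(0,0) -> caps B=0 W=0
Move 5: B@(3,0) -> caps B=0 W=0
Move 6: W@(0,1) -> caps B=0 W=0
Move 7: B@(1,3) -> caps B=0 W=0
Move 8: W@(3,2) -> caps B=0 W=0
Move 9: B@(1,0) -> caps B=2 W=0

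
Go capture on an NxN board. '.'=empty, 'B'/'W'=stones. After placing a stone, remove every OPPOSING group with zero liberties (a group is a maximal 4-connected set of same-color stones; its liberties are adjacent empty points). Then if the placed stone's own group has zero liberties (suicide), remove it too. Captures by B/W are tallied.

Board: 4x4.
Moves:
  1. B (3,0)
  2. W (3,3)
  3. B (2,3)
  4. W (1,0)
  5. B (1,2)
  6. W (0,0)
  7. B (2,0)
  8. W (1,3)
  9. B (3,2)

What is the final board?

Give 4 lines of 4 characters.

Answer: W...
W.BW
B..B
B.B.

Derivation:
Move 1: B@(3,0) -> caps B=0 W=0
Move 2: W@(3,3) -> caps B=0 W=0
Move 3: B@(2,3) -> caps B=0 W=0
Move 4: W@(1,0) -> caps B=0 W=0
Move 5: B@(1,2) -> caps B=0 W=0
Move 6: W@(0,0) -> caps B=0 W=0
Move 7: B@(2,0) -> caps B=0 W=0
Move 8: W@(1,3) -> caps B=0 W=0
Move 9: B@(3,2) -> caps B=1 W=0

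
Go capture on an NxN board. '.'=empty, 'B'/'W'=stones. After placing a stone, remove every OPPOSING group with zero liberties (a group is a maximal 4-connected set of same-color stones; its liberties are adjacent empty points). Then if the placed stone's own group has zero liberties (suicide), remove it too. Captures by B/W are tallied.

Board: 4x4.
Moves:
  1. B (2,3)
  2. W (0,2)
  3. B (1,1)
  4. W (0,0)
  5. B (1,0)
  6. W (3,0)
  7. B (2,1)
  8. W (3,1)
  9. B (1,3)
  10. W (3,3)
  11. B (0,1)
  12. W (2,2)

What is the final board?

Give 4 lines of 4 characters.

Answer: .BW.
BB.B
.BWB
WW.W

Derivation:
Move 1: B@(2,3) -> caps B=0 W=0
Move 2: W@(0,2) -> caps B=0 W=0
Move 3: B@(1,1) -> caps B=0 W=0
Move 4: W@(0,0) -> caps B=0 W=0
Move 5: B@(1,0) -> caps B=0 W=0
Move 6: W@(3,0) -> caps B=0 W=0
Move 7: B@(2,1) -> caps B=0 W=0
Move 8: W@(3,1) -> caps B=0 W=0
Move 9: B@(1,3) -> caps B=0 W=0
Move 10: W@(3,3) -> caps B=0 W=0
Move 11: B@(0,1) -> caps B=1 W=0
Move 12: W@(2,2) -> caps B=1 W=0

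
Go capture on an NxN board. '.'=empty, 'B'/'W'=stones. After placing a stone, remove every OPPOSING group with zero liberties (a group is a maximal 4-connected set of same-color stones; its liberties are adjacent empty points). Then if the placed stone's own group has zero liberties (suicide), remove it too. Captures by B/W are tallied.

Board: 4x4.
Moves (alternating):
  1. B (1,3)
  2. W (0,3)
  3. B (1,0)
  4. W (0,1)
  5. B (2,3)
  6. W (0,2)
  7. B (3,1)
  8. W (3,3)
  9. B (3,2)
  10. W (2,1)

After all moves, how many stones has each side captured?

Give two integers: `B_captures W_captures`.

Answer: 1 0

Derivation:
Move 1: B@(1,3) -> caps B=0 W=0
Move 2: W@(0,3) -> caps B=0 W=0
Move 3: B@(1,0) -> caps B=0 W=0
Move 4: W@(0,1) -> caps B=0 W=0
Move 5: B@(2,3) -> caps B=0 W=0
Move 6: W@(0,2) -> caps B=0 W=0
Move 7: B@(3,1) -> caps B=0 W=0
Move 8: W@(3,3) -> caps B=0 W=0
Move 9: B@(3,2) -> caps B=1 W=0
Move 10: W@(2,1) -> caps B=1 W=0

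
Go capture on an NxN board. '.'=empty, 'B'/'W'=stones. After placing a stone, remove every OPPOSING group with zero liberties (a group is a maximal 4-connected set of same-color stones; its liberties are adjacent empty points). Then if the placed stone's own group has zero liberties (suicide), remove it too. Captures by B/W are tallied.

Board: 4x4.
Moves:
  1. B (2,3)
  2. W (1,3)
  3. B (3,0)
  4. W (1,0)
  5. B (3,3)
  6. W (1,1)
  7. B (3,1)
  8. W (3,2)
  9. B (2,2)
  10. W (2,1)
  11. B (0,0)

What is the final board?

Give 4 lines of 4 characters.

Move 1: B@(2,3) -> caps B=0 W=0
Move 2: W@(1,3) -> caps B=0 W=0
Move 3: B@(3,0) -> caps B=0 W=0
Move 4: W@(1,0) -> caps B=0 W=0
Move 5: B@(3,3) -> caps B=0 W=0
Move 6: W@(1,1) -> caps B=0 W=0
Move 7: B@(3,1) -> caps B=0 W=0
Move 8: W@(3,2) -> caps B=0 W=0
Move 9: B@(2,2) -> caps B=1 W=0
Move 10: W@(2,1) -> caps B=1 W=0
Move 11: B@(0,0) -> caps B=1 W=0

Answer: B...
WW.W
.WBB
BB.B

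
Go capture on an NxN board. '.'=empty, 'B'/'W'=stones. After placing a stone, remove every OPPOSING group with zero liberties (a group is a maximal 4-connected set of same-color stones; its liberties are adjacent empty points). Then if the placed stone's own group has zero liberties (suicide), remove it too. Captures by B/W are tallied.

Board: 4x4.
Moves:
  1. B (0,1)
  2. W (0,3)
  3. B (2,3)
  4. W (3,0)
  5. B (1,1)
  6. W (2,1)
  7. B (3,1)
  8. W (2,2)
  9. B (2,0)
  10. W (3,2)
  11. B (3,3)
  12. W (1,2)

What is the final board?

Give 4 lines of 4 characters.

Answer: .B.W
.BW.
BWWB
.BWB

Derivation:
Move 1: B@(0,1) -> caps B=0 W=0
Move 2: W@(0,3) -> caps B=0 W=0
Move 3: B@(2,3) -> caps B=0 W=0
Move 4: W@(3,0) -> caps B=0 W=0
Move 5: B@(1,1) -> caps B=0 W=0
Move 6: W@(2,1) -> caps B=0 W=0
Move 7: B@(3,1) -> caps B=0 W=0
Move 8: W@(2,2) -> caps B=0 W=0
Move 9: B@(2,0) -> caps B=1 W=0
Move 10: W@(3,2) -> caps B=1 W=0
Move 11: B@(3,3) -> caps B=1 W=0
Move 12: W@(1,2) -> caps B=1 W=0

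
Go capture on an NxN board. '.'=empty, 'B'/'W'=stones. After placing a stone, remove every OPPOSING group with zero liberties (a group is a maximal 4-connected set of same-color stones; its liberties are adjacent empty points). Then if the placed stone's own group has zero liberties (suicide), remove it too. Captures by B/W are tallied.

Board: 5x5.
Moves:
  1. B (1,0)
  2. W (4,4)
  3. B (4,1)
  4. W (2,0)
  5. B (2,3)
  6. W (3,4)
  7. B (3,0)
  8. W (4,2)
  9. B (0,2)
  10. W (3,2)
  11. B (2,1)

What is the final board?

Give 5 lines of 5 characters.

Answer: ..B..
B....
.B.B.
B.W.W
.BW.W

Derivation:
Move 1: B@(1,0) -> caps B=0 W=0
Move 2: W@(4,4) -> caps B=0 W=0
Move 3: B@(4,1) -> caps B=0 W=0
Move 4: W@(2,0) -> caps B=0 W=0
Move 5: B@(2,3) -> caps B=0 W=0
Move 6: W@(3,4) -> caps B=0 W=0
Move 7: B@(3,0) -> caps B=0 W=0
Move 8: W@(4,2) -> caps B=0 W=0
Move 9: B@(0,2) -> caps B=0 W=0
Move 10: W@(3,2) -> caps B=0 W=0
Move 11: B@(2,1) -> caps B=1 W=0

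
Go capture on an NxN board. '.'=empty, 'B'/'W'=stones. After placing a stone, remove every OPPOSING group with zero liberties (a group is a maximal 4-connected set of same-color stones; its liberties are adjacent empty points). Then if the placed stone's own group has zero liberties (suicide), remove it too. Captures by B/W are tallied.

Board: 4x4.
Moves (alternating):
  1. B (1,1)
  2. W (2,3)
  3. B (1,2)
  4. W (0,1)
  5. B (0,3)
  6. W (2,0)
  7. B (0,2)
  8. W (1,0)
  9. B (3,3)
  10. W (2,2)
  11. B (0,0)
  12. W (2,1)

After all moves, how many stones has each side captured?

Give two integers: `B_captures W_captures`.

Answer: 1 0

Derivation:
Move 1: B@(1,1) -> caps B=0 W=0
Move 2: W@(2,3) -> caps B=0 W=0
Move 3: B@(1,2) -> caps B=0 W=0
Move 4: W@(0,1) -> caps B=0 W=0
Move 5: B@(0,3) -> caps B=0 W=0
Move 6: W@(2,0) -> caps B=0 W=0
Move 7: B@(0,2) -> caps B=0 W=0
Move 8: W@(1,0) -> caps B=0 W=0
Move 9: B@(3,3) -> caps B=0 W=0
Move 10: W@(2,2) -> caps B=0 W=0
Move 11: B@(0,0) -> caps B=1 W=0
Move 12: W@(2,1) -> caps B=1 W=0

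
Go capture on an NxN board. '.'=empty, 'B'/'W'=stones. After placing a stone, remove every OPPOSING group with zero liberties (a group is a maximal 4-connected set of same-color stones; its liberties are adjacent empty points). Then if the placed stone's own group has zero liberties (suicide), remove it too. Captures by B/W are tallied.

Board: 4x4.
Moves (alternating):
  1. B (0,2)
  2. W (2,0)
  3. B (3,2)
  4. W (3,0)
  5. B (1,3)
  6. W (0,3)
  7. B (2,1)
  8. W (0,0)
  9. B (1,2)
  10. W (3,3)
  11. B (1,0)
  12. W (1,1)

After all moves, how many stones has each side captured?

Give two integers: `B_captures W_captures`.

Move 1: B@(0,2) -> caps B=0 W=0
Move 2: W@(2,0) -> caps B=0 W=0
Move 3: B@(3,2) -> caps B=0 W=0
Move 4: W@(3,0) -> caps B=0 W=0
Move 5: B@(1,3) -> caps B=0 W=0
Move 6: W@(0,3) -> caps B=0 W=0
Move 7: B@(2,1) -> caps B=0 W=0
Move 8: W@(0,0) -> caps B=0 W=0
Move 9: B@(1,2) -> caps B=0 W=0
Move 10: W@(3,3) -> caps B=0 W=0
Move 11: B@(1,0) -> caps B=0 W=0
Move 12: W@(1,1) -> caps B=0 W=1

Answer: 0 1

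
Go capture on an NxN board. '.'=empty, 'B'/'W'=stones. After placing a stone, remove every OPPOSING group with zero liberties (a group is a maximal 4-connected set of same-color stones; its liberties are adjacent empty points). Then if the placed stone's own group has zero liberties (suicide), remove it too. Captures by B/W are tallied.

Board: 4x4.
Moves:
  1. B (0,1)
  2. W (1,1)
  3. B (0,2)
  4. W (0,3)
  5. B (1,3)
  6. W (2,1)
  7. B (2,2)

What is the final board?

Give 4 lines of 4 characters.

Move 1: B@(0,1) -> caps B=0 W=0
Move 2: W@(1,1) -> caps B=0 W=0
Move 3: B@(0,2) -> caps B=0 W=0
Move 4: W@(0,3) -> caps B=0 W=0
Move 5: B@(1,3) -> caps B=1 W=0
Move 6: W@(2,1) -> caps B=1 W=0
Move 7: B@(2,2) -> caps B=1 W=0

Answer: .BB.
.W.B
.WB.
....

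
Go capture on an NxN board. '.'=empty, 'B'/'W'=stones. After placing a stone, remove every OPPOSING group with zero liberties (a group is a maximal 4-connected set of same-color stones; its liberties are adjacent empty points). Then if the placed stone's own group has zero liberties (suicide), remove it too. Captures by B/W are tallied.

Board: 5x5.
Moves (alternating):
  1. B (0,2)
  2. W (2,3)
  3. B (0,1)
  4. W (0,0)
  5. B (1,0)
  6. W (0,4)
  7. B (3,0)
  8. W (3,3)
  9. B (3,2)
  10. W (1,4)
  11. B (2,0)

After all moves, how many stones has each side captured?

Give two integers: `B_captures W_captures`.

Move 1: B@(0,2) -> caps B=0 W=0
Move 2: W@(2,3) -> caps B=0 W=0
Move 3: B@(0,1) -> caps B=0 W=0
Move 4: W@(0,0) -> caps B=0 W=0
Move 5: B@(1,0) -> caps B=1 W=0
Move 6: W@(0,4) -> caps B=1 W=0
Move 7: B@(3,0) -> caps B=1 W=0
Move 8: W@(3,3) -> caps B=1 W=0
Move 9: B@(3,2) -> caps B=1 W=0
Move 10: W@(1,4) -> caps B=1 W=0
Move 11: B@(2,0) -> caps B=1 W=0

Answer: 1 0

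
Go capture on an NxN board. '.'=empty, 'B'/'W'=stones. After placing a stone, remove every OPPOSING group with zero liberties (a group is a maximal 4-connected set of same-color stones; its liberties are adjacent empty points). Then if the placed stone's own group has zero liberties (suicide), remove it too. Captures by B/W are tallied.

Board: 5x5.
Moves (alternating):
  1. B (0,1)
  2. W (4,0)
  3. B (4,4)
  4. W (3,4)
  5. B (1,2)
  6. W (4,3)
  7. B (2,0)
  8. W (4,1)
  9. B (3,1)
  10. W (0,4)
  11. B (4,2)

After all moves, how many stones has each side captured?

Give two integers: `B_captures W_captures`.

Answer: 0 1

Derivation:
Move 1: B@(0,1) -> caps B=0 W=0
Move 2: W@(4,0) -> caps B=0 W=0
Move 3: B@(4,4) -> caps B=0 W=0
Move 4: W@(3,4) -> caps B=0 W=0
Move 5: B@(1,2) -> caps B=0 W=0
Move 6: W@(4,3) -> caps B=0 W=1
Move 7: B@(2,0) -> caps B=0 W=1
Move 8: W@(4,1) -> caps B=0 W=1
Move 9: B@(3,1) -> caps B=0 W=1
Move 10: W@(0,4) -> caps B=0 W=1
Move 11: B@(4,2) -> caps B=0 W=1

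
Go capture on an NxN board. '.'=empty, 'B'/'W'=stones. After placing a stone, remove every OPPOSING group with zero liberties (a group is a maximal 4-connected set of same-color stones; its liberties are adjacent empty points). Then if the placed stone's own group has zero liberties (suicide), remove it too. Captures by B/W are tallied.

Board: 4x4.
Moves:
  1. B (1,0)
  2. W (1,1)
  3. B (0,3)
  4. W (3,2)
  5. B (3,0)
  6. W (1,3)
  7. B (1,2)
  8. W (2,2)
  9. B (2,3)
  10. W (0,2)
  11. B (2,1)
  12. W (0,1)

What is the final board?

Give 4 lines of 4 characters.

Move 1: B@(1,0) -> caps B=0 W=0
Move 2: W@(1,1) -> caps B=0 W=0
Move 3: B@(0,3) -> caps B=0 W=0
Move 4: W@(3,2) -> caps B=0 W=0
Move 5: B@(3,0) -> caps B=0 W=0
Move 6: W@(1,3) -> caps B=0 W=0
Move 7: B@(1,2) -> caps B=0 W=0
Move 8: W@(2,2) -> caps B=0 W=0
Move 9: B@(2,3) -> caps B=1 W=0
Move 10: W@(0,2) -> caps B=1 W=0
Move 11: B@(2,1) -> caps B=1 W=0
Move 12: W@(0,1) -> caps B=1 W=0

Answer: .WWB
BWB.
.BWB
B.W.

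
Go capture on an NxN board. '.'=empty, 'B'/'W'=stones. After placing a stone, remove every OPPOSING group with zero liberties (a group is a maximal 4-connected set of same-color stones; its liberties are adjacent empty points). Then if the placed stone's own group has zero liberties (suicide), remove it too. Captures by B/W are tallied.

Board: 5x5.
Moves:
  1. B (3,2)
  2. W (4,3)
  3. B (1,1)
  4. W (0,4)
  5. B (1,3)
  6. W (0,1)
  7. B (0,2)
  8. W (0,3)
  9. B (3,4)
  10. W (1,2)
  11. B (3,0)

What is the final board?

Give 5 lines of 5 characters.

Answer: .W.WW
.BWB.
.....
B.B.B
...W.

Derivation:
Move 1: B@(3,2) -> caps B=0 W=0
Move 2: W@(4,3) -> caps B=0 W=0
Move 3: B@(1,1) -> caps B=0 W=0
Move 4: W@(0,4) -> caps B=0 W=0
Move 5: B@(1,3) -> caps B=0 W=0
Move 6: W@(0,1) -> caps B=0 W=0
Move 7: B@(0,2) -> caps B=0 W=0
Move 8: W@(0,3) -> caps B=0 W=0
Move 9: B@(3,4) -> caps B=0 W=0
Move 10: W@(1,2) -> caps B=0 W=1
Move 11: B@(3,0) -> caps B=0 W=1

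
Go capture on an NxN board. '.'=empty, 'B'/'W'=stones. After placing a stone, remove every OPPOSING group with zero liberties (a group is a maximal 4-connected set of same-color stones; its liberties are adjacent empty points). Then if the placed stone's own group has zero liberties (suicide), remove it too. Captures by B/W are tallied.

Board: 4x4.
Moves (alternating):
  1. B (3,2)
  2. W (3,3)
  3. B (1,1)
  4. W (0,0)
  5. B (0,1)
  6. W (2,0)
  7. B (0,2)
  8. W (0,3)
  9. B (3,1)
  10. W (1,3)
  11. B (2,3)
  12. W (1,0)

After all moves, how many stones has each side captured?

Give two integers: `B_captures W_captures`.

Answer: 1 0

Derivation:
Move 1: B@(3,2) -> caps B=0 W=0
Move 2: W@(3,3) -> caps B=0 W=0
Move 3: B@(1,1) -> caps B=0 W=0
Move 4: W@(0,0) -> caps B=0 W=0
Move 5: B@(0,1) -> caps B=0 W=0
Move 6: W@(2,0) -> caps B=0 W=0
Move 7: B@(0,2) -> caps B=0 W=0
Move 8: W@(0,3) -> caps B=0 W=0
Move 9: B@(3,1) -> caps B=0 W=0
Move 10: W@(1,3) -> caps B=0 W=0
Move 11: B@(2,3) -> caps B=1 W=0
Move 12: W@(1,0) -> caps B=1 W=0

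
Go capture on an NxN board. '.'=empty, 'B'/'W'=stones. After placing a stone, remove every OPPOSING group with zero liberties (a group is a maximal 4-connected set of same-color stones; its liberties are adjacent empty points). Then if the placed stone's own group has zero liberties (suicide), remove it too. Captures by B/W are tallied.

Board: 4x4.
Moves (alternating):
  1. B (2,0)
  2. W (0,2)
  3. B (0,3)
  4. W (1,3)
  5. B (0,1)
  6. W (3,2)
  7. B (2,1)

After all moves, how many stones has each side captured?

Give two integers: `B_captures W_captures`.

Answer: 0 1

Derivation:
Move 1: B@(2,0) -> caps B=0 W=0
Move 2: W@(0,2) -> caps B=0 W=0
Move 3: B@(0,3) -> caps B=0 W=0
Move 4: W@(1,3) -> caps B=0 W=1
Move 5: B@(0,1) -> caps B=0 W=1
Move 6: W@(3,2) -> caps B=0 W=1
Move 7: B@(2,1) -> caps B=0 W=1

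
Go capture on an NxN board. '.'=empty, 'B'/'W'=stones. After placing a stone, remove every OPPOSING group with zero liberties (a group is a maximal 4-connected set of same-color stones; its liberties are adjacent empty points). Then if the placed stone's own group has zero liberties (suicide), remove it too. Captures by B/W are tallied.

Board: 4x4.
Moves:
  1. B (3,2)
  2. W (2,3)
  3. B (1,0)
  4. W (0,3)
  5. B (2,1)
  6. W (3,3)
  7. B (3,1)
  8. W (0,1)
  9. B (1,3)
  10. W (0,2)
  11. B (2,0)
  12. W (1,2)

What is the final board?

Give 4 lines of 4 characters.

Move 1: B@(3,2) -> caps B=0 W=0
Move 2: W@(2,3) -> caps B=0 W=0
Move 3: B@(1,0) -> caps B=0 W=0
Move 4: W@(0,3) -> caps B=0 W=0
Move 5: B@(2,1) -> caps B=0 W=0
Move 6: W@(3,3) -> caps B=0 W=0
Move 7: B@(3,1) -> caps B=0 W=0
Move 8: W@(0,1) -> caps B=0 W=0
Move 9: B@(1,3) -> caps B=0 W=0
Move 10: W@(0,2) -> caps B=0 W=0
Move 11: B@(2,0) -> caps B=0 W=0
Move 12: W@(1,2) -> caps B=0 W=1

Answer: .WWW
B.W.
BB.W
.BBW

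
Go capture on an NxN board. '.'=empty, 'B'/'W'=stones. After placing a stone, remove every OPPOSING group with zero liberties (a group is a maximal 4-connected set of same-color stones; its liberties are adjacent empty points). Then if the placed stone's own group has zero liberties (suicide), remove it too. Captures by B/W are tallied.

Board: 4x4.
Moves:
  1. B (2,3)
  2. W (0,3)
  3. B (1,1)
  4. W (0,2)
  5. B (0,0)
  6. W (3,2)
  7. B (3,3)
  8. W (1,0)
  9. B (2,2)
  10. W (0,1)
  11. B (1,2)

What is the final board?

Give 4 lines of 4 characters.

Answer: .WWW
WBB.
..BB
..WB

Derivation:
Move 1: B@(2,3) -> caps B=0 W=0
Move 2: W@(0,3) -> caps B=0 W=0
Move 3: B@(1,1) -> caps B=0 W=0
Move 4: W@(0,2) -> caps B=0 W=0
Move 5: B@(0,0) -> caps B=0 W=0
Move 6: W@(3,2) -> caps B=0 W=0
Move 7: B@(3,3) -> caps B=0 W=0
Move 8: W@(1,0) -> caps B=0 W=0
Move 9: B@(2,2) -> caps B=0 W=0
Move 10: W@(0,1) -> caps B=0 W=1
Move 11: B@(1,2) -> caps B=0 W=1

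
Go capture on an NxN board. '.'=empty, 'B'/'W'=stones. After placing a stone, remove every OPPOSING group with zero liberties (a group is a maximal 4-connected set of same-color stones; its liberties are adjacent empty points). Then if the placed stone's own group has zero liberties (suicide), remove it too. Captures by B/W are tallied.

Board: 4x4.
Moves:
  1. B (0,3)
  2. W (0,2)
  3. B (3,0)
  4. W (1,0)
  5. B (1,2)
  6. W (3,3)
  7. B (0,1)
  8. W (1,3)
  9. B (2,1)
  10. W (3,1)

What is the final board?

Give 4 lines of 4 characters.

Move 1: B@(0,3) -> caps B=0 W=0
Move 2: W@(0,2) -> caps B=0 W=0
Move 3: B@(3,0) -> caps B=0 W=0
Move 4: W@(1,0) -> caps B=0 W=0
Move 5: B@(1,2) -> caps B=0 W=0
Move 6: W@(3,3) -> caps B=0 W=0
Move 7: B@(0,1) -> caps B=1 W=0
Move 8: W@(1,3) -> caps B=1 W=0
Move 9: B@(2,1) -> caps B=1 W=0
Move 10: W@(3,1) -> caps B=1 W=0

Answer: .B.B
W.BW
.B..
BW.W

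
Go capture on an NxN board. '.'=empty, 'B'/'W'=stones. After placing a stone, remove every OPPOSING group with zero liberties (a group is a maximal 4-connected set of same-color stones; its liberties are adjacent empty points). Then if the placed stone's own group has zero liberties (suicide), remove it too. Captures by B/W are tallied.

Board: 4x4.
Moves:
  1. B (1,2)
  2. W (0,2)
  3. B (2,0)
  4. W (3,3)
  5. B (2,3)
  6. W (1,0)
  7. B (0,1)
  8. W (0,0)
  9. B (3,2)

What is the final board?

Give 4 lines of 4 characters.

Answer: WBW.
W.B.
B..B
..B.

Derivation:
Move 1: B@(1,2) -> caps B=0 W=0
Move 2: W@(0,2) -> caps B=0 W=0
Move 3: B@(2,0) -> caps B=0 W=0
Move 4: W@(3,3) -> caps B=0 W=0
Move 5: B@(2,3) -> caps B=0 W=0
Move 6: W@(1,0) -> caps B=0 W=0
Move 7: B@(0,1) -> caps B=0 W=0
Move 8: W@(0,0) -> caps B=0 W=0
Move 9: B@(3,2) -> caps B=1 W=0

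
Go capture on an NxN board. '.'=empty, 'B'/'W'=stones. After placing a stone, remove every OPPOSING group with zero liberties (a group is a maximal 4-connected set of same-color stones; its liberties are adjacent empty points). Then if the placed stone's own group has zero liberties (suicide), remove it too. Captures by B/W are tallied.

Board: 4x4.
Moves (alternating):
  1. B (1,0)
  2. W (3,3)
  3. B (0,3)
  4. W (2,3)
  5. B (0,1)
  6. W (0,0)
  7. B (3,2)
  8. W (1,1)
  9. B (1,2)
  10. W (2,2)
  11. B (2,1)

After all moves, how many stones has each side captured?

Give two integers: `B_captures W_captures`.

Move 1: B@(1,0) -> caps B=0 W=0
Move 2: W@(3,3) -> caps B=0 W=0
Move 3: B@(0,3) -> caps B=0 W=0
Move 4: W@(2,3) -> caps B=0 W=0
Move 5: B@(0,1) -> caps B=0 W=0
Move 6: W@(0,0) -> caps B=0 W=0
Move 7: B@(3,2) -> caps B=0 W=0
Move 8: W@(1,1) -> caps B=0 W=0
Move 9: B@(1,2) -> caps B=0 W=0
Move 10: W@(2,2) -> caps B=0 W=0
Move 11: B@(2,1) -> caps B=1 W=0

Answer: 1 0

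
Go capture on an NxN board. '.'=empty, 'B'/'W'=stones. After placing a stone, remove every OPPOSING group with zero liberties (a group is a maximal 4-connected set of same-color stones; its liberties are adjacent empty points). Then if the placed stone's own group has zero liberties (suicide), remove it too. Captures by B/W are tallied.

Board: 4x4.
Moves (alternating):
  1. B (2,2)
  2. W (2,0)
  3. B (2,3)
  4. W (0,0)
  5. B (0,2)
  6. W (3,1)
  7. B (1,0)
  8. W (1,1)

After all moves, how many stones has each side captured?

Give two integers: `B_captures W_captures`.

Move 1: B@(2,2) -> caps B=0 W=0
Move 2: W@(2,0) -> caps B=0 W=0
Move 3: B@(2,3) -> caps B=0 W=0
Move 4: W@(0,0) -> caps B=0 W=0
Move 5: B@(0,2) -> caps B=0 W=0
Move 6: W@(3,1) -> caps B=0 W=0
Move 7: B@(1,0) -> caps B=0 W=0
Move 8: W@(1,1) -> caps B=0 W=1

Answer: 0 1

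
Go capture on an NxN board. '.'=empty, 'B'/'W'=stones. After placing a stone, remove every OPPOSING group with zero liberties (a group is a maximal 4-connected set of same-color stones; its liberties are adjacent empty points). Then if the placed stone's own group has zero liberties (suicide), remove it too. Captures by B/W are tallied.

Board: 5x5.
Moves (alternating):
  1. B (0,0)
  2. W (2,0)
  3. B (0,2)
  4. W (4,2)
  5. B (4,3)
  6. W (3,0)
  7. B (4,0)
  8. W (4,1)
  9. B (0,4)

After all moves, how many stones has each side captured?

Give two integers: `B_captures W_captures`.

Move 1: B@(0,0) -> caps B=0 W=0
Move 2: W@(2,0) -> caps B=0 W=0
Move 3: B@(0,2) -> caps B=0 W=0
Move 4: W@(4,2) -> caps B=0 W=0
Move 5: B@(4,3) -> caps B=0 W=0
Move 6: W@(3,0) -> caps B=0 W=0
Move 7: B@(4,0) -> caps B=0 W=0
Move 8: W@(4,1) -> caps B=0 W=1
Move 9: B@(0,4) -> caps B=0 W=1

Answer: 0 1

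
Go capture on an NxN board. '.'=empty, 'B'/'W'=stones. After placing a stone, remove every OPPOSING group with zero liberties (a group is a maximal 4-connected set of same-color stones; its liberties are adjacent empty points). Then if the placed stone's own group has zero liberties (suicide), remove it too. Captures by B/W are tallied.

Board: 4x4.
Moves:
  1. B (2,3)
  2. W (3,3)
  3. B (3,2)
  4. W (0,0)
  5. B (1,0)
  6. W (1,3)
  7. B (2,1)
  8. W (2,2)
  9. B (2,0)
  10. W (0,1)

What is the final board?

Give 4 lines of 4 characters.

Answer: WW..
B..W
BBWB
..B.

Derivation:
Move 1: B@(2,3) -> caps B=0 W=0
Move 2: W@(3,3) -> caps B=0 W=0
Move 3: B@(3,2) -> caps B=1 W=0
Move 4: W@(0,0) -> caps B=1 W=0
Move 5: B@(1,0) -> caps B=1 W=0
Move 6: W@(1,3) -> caps B=1 W=0
Move 7: B@(2,1) -> caps B=1 W=0
Move 8: W@(2,2) -> caps B=1 W=0
Move 9: B@(2,0) -> caps B=1 W=0
Move 10: W@(0,1) -> caps B=1 W=0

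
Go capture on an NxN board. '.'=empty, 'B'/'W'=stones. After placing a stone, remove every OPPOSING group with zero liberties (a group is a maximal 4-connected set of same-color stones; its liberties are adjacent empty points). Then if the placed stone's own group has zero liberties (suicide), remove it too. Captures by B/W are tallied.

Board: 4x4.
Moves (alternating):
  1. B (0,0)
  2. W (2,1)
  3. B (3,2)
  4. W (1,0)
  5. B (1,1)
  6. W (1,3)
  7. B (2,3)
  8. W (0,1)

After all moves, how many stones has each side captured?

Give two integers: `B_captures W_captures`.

Answer: 0 1

Derivation:
Move 1: B@(0,0) -> caps B=0 W=0
Move 2: W@(2,1) -> caps B=0 W=0
Move 3: B@(3,2) -> caps B=0 W=0
Move 4: W@(1,0) -> caps B=0 W=0
Move 5: B@(1,1) -> caps B=0 W=0
Move 6: W@(1,3) -> caps B=0 W=0
Move 7: B@(2,3) -> caps B=0 W=0
Move 8: W@(0,1) -> caps B=0 W=1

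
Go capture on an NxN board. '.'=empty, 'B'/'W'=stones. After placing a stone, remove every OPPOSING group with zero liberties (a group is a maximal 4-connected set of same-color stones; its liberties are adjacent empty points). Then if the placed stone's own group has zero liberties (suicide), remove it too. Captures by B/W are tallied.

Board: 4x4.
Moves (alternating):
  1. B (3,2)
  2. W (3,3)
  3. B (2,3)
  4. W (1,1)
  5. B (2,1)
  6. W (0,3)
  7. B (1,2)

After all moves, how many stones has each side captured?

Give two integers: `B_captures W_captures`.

Answer: 1 0

Derivation:
Move 1: B@(3,2) -> caps B=0 W=0
Move 2: W@(3,3) -> caps B=0 W=0
Move 3: B@(2,3) -> caps B=1 W=0
Move 4: W@(1,1) -> caps B=1 W=0
Move 5: B@(2,1) -> caps B=1 W=0
Move 6: W@(0,3) -> caps B=1 W=0
Move 7: B@(1,2) -> caps B=1 W=0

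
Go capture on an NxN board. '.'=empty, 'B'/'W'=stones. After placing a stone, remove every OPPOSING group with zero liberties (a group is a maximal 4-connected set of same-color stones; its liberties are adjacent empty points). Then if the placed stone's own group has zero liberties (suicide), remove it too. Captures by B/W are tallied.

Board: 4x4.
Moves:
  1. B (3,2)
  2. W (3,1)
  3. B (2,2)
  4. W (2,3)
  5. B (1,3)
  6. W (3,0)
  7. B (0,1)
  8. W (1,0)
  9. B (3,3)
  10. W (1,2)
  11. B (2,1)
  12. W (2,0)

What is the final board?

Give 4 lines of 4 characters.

Answer: .B..
W.WB
WBB.
WWBB

Derivation:
Move 1: B@(3,2) -> caps B=0 W=0
Move 2: W@(3,1) -> caps B=0 W=0
Move 3: B@(2,2) -> caps B=0 W=0
Move 4: W@(2,3) -> caps B=0 W=0
Move 5: B@(1,3) -> caps B=0 W=0
Move 6: W@(3,0) -> caps B=0 W=0
Move 7: B@(0,1) -> caps B=0 W=0
Move 8: W@(1,0) -> caps B=0 W=0
Move 9: B@(3,3) -> caps B=1 W=0
Move 10: W@(1,2) -> caps B=1 W=0
Move 11: B@(2,1) -> caps B=1 W=0
Move 12: W@(2,0) -> caps B=1 W=0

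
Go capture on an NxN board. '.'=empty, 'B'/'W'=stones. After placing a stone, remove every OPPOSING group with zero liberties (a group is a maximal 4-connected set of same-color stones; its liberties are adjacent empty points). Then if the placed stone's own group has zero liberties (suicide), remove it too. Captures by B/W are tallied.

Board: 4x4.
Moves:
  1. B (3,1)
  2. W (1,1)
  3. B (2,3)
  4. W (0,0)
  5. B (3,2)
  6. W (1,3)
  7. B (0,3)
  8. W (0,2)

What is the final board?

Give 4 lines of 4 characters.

Answer: W.W.
.W.W
...B
.BB.

Derivation:
Move 1: B@(3,1) -> caps B=0 W=0
Move 2: W@(1,1) -> caps B=0 W=0
Move 3: B@(2,3) -> caps B=0 W=0
Move 4: W@(0,0) -> caps B=0 W=0
Move 5: B@(3,2) -> caps B=0 W=0
Move 6: W@(1,3) -> caps B=0 W=0
Move 7: B@(0,3) -> caps B=0 W=0
Move 8: W@(0,2) -> caps B=0 W=1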